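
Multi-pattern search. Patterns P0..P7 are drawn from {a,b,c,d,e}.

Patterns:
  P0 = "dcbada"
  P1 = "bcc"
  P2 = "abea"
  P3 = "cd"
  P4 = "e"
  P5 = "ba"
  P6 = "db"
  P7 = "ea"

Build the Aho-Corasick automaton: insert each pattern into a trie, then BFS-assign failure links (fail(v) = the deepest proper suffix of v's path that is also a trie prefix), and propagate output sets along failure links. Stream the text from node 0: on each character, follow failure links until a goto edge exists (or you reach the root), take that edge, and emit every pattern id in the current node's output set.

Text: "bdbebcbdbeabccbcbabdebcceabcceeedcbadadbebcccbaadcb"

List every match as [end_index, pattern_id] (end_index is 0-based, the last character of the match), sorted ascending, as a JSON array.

Build:
Trie (insert patterns):
  0='ε' goto a→10 b→7 c→14 d→1 e→16
  1='d' goto b→18 c→2
  2='dc' goto b→3
  3='dcb' goto a→4
  4='dcba' goto d→5
  5='dcbad' goto a→6
  6='dcbada' goto ·  ←P0
  7='b' goto a→17 c→8
  8='bc' goto c→9
  9='bcc' goto ·  ←P1
  10='a' goto b→11
  11='ab' goto e→12
  12='abe' goto a→13
  13='abea' goto ·  ←P2
  14='c' goto d→15
  15='cd' goto ·  ←P3
  16='e' goto a→19  ←P4
  17='ba' goto ·  ←P5
  18='db' goto ·  ←P6
  19='ea' goto ·  ←P7

Failure links (BFS by depth):
  fail(1) 'd': from fail(0)=0 chase 'd': 0 ⇒ 0;  out=∅∪out(0)=∅
  fail(7) 'b': from fail(0)=0 chase 'b': 0 ⇒ 0;  out=∅∪out(0)=∅
  fail(10) 'a': from fail(0)=0 chase 'a': 0 ⇒ 0;  out=∅∪out(0)=∅
  fail(14) 'c': from fail(0)=0 chase 'c': 0 ⇒ 0;  out=∅∪out(0)=∅
  fail(16) 'e': from fail(0)=0 chase 'e': 0 ⇒ 0;  out={4}∪out(0)={4}
  fail(2) 'dc': from fail(1)=0 chase 'c': 0 ⇒ 14;  out=∅∪out(14)=∅
  fail(8) 'bc': from fail(7)=0 chase 'c': 0 ⇒ 14;  out=∅∪out(14)=∅
  fail(11) 'ab': from fail(10)=0 chase 'b': 0 ⇒ 7;  out=∅∪out(7)=∅
  fail(15) 'cd': from fail(14)=0 chase 'd': 0 ⇒ 1;  out={3}∪out(1)={3}
  fail(17) 'ba': from fail(7)=0 chase 'a': 0 ⇒ 10;  out={5}∪out(10)={5}
  fail(18) 'db': from fail(1)=0 chase 'b': 0 ⇒ 7;  out={6}∪out(7)={6}
  fail(19) 'ea': from fail(16)=0 chase 'a': 0 ⇒ 10;  out={7}∪out(10)={7}
  fail(3) 'dcb': from fail(2)=14 chase 'b': 14→0 ⇒ 7;  out=∅∪out(7)=∅
  fail(9) 'bcc': from fail(8)=14 chase 'c': 14→0 ⇒ 14;  out={1}∪out(14)={1}
  fail(12) 'abe': from fail(11)=7 chase 'e': 7→0 ⇒ 16;  out=∅∪out(16)={4}
  fail(4) 'dcba': from fail(3)=7 chase 'a': 7 ⇒ 17;  out=∅∪out(17)={5}
  fail(13) 'abea': from fail(12)=16 chase 'a': 16 ⇒ 19;  out={2}∪out(19)={2,7}
  fail(5) 'dcbad': from fail(4)=17 chase 'd': 17→10→0 ⇒ 1;  out=∅∪out(1)=∅
  fail(6) 'dcbada': from fail(5)=1 chase 'a': 1→0 ⇒ 10;  out={0}∪out(10)={0}

Text stream:
i=0 'b': node 0→7
i=1 'd': node 7→1 (via fail)
i=2 'b': node 1→18  → match P6@[1:2]
i=3 'e': node 18→16 (via fail)  → match P4@[3:3]
i=4 'b': node 16→7 (via fail)
i=5 'c': node 7→8
i=6 'b': node 8→7 (via fail)
i=7 'd': node 7→1 (via fail)
i=8 'b': node 1→18  → match P6@[7:8]
i=9 'e': node 18→16 (via fail)  → match P4@[9:9]
i=10 'a': node 16→19  → match P7@[9:10]
i=11 'b': node 19→11 (via fail)
i=12 'c': node 11→8 (via fail)
i=13 'c': node 8→9  → match P1@[11:13]
i=14 'b': node 9→7 (via fail)
i=15 'c': node 7→8
i=16 'b': node 8→7 (via fail)
i=17 'a': node 7→17  → match P5@[16:17]
i=18 'b': node 17→11 (via fail)
i=19 'd': node 11→1 (via fail)
i=20 'e': node 1→16 (via fail)  → match P4@[20:20]
i=21 'b': node 16→7 (via fail)
i=22 'c': node 7→8
i=23 'c': node 8→9  → match P1@[21:23]
i=24 'e': node 9→16 (via fail)  → match P4@[24:24]
i=25 'a': node 16→19  → match P7@[24:25]
i=26 'b': node 19→11 (via fail)
i=27 'c': node 11→8 (via fail)
i=28 'c': node 8→9  → match P1@[26:28]
i=29 'e': node 9→16 (via fail)  → match P4@[29:29]
i=30 'e': node 16→16 (via fail)  → match P4@[30:30]
i=31 'e': node 16→16 (via fail)  → match P4@[31:31]
i=32 'd': node 16→1 (via fail)
i=33 'c': node 1→2
i=34 'b': node 2→3
i=35 'a': node 3→4  → match P5@[34:35]
i=36 'd': node 4→5
i=37 'a': node 5→6  → match P0@[32:37]
i=38 'd': node 6→1 (via fail)
i=39 'b': node 1→18  → match P6@[38:39]
i=40 'e': node 18→16 (via fail)  → match P4@[40:40]
i=41 'b': node 16→7 (via fail)
i=42 'c': node 7→8
i=43 'c': node 8→9  → match P1@[41:43]
i=44 'c': node 9→14 (via fail)
i=45 'b': node 14→7 (via fail)
i=46 'a': node 7→17  → match P5@[45:46]
i=47 'a': node 17→10 (via fail)
i=48 'd': node 10→1 (via fail)
i=49 'c': node 1→2
i=50 'b': node 2→3

Matches: [[2,6],[3,4],[8,6],[9,4],[10,7],[13,1],[17,5],[20,4],[23,1],[24,4],[25,7],[28,1],[29,4],[30,4],[31,4],[35,5],[37,0],[39,6],[40,4],[43,1],[46,5]]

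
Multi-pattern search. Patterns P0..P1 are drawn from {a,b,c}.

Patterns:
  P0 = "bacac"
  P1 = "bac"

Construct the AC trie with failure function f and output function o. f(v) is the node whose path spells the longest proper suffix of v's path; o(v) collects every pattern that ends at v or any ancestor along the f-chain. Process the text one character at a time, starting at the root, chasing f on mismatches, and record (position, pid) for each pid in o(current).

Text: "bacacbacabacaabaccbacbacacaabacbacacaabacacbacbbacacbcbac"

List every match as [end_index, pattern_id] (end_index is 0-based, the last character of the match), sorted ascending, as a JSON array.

Construct AC machine:
Trie nodes:
  0='ε' goto b→1
  1='b' goto a→2
  2='ba' goto c→3
  3='bac' goto a→4  [P1 ends]
  4='baca' goto c→5
  5='bacac' goto ·  [P0 ends]

BFS fail/out derivation:
  fail(1) 'b': from fail(0)=0 chase 'b': 0 ⇒ 0;  out=∅∪out(0)=∅
  fail(2) 'ba': from fail(1)=0 chase 'a': 0 ⇒ 0;  out=∅∪out(0)=∅
  fail(3) 'bac': from fail(2)=0 chase 'c': 0 ⇒ 0;  out={1}∪out(0)={1}
  fail(4) 'baca': from fail(3)=0 chase 'a': 0 ⇒ 0;  out=∅∪out(0)=∅
  fail(5) 'bacac': from fail(4)=0 chase 'c': 0 ⇒ 0;  out={0}∪out(0)={0}

Run:
i=0 'b': node 0→1
i=1 'a': node 1→2
i=2 'c': node 2→3  ** P1@[0:2]
i=3 'a': node 3→4
i=4 'c': node 4→5  ** P0@[0:4]
i=5 'b': node 5→1 (fail-walked)
i=6 'a': node 1→2
i=7 'c': node 2→3  ** P1@[5:7]
i=8 'a': node 3→4
i=9 'b': node 4→1 (fail-walked)
i=10 'a': node 1→2
i=11 'c': node 2→3  ** P1@[9:11]
i=12 'a': node 3→4
i=13 'a': node 4→0 (fail-walked)
i=14 'b': node 0→1
i=15 'a': node 1→2
i=16 'c': node 2→3  ** P1@[14:16]
i=17 'c': node 3→0 (fail-walked)
i=18 'b': node 0→1
i=19 'a': node 1→2
i=20 'c': node 2→3  ** P1@[18:20]
i=21 'b': node 3→1 (fail-walked)
i=22 'a': node 1→2
i=23 'c': node 2→3  ** P1@[21:23]
i=24 'a': node 3→4
i=25 'c': node 4→5  ** P0@[21:25]
i=26 'a': node 5→0 (fail-walked)
i=27 'a': node 0→0
i=28 'b': node 0→1
i=29 'a': node 1→2
i=30 'c': node 2→3  ** P1@[28:30]
i=31 'b': node 3→1 (fail-walked)
i=32 'a': node 1→2
i=33 'c': node 2→3  ** P1@[31:33]
i=34 'a': node 3→4
i=35 'c': node 4→5  ** P0@[31:35]
i=36 'a': node 5→0 (fail-walked)
i=37 'a': node 0→0
i=38 'b': node 0→1
i=39 'a': node 1→2
i=40 'c': node 2→3  ** P1@[38:40]
i=41 'a': node 3→4
i=42 'c': node 4→5  ** P0@[38:42]
i=43 'b': node 5→1 (fail-walked)
i=44 'a': node 1→2
i=45 'c': node 2→3  ** P1@[43:45]
i=46 'b': node 3→1 (fail-walked)
i=47 'b': node 1→1 (fail-walked)
i=48 'a': node 1→2
i=49 'c': node 2→3  ** P1@[47:49]
i=50 'a': node 3→4
i=51 'c': node 4→5  ** P0@[47:51]
i=52 'b': node 5→1 (fail-walked)
i=53 'c': node 1→0 (fail-walked)
i=54 'b': node 0→1
i=55 'a': node 1→2
i=56 'c': node 2→3  ** P1@[54:56]

Matches: [[2,1],[4,0],[7,1],[11,1],[16,1],[20,1],[23,1],[25,0],[30,1],[33,1],[35,0],[40,1],[42,0],[45,1],[49,1],[51,0],[56,1]]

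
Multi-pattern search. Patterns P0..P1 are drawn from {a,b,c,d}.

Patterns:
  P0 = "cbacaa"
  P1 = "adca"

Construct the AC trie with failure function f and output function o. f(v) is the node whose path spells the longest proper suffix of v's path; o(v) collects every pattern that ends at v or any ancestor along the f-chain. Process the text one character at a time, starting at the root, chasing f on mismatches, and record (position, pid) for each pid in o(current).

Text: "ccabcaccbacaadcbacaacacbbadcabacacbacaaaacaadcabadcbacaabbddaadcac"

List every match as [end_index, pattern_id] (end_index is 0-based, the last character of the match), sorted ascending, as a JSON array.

Build:
Trie (insert patterns):
  0='ε' goto a→7 c→1
  1='c' goto b→2
  2='cb' goto a→3
  3='cba' goto c→4
  4='cbac' goto a→5
  5='cbaca' goto a→6
  6='cbacaa' goto ·  ←P0
  7='a' goto d→8
  8='ad' goto c→9
  9='adc' goto a→10
  10='adca' goto ·  ←P1

Failure links (BFS by depth):
  n1('c'): parent n0 fail=0; on 'c' 0 → fail=0;  out ∅∪∅=∅
  n7('a'): parent n0 fail=0; on 'a' 0 → fail=0;  out ∅∪∅=∅
  n2('cb'): parent n1 fail=0; on 'b' 0 → fail=0;  out ∅∪∅=∅
  n8('ad'): parent n7 fail=0; on 'd' 0 → fail=0;  out ∅∪∅=∅
  n3('cba'): parent n2 fail=0; on 'a' 0 → fail=7;  out ∅∪∅=∅
  n9('adc'): parent n8 fail=0; on 'c' 0 → fail=1;  out ∅∪∅=∅
  n4('cbac'): parent n3 fail=7; on 'c' 7→0 → fail=1;  out ∅∪∅=∅
  n10('adca'): parent n9 fail=1; on 'a' 1→0 → fail=7;  out {1}∪∅={1}
  n5('cbaca'): parent n4 fail=1; on 'a' 1→0 → fail=7;  out ∅∪∅=∅
  n6('cbacaa'): parent n5 fail=7; on 'a' 7→0 → fail=7;  out {0}∪∅={0}

Text stream:
pos 0 'c': at 1
pos 1 'c': at 1 (fail-walked)
pos 2 'a': at 7 (fail-walked)
pos 3 'b': at 0 (fail-walked)
pos 4 'c': at 1
pos 5 'a': at 7 (fail-walked)
pos 6 'c': at 1 (fail-walked)
pos 7 'c': at 1 (fail-walked)
pos 8 'b': at 2
pos 9 'a': at 3
pos 10 'c': at 4
pos 11 'a': at 5
pos 12 'a': at 6  emit P0@[7:12]
pos 13 'd': at 8 (fail-walked)
pos 14 'c': at 9
pos 15 'b': at 2 (fail-walked)
pos 16 'a': at 3
pos 17 'c': at 4
pos 18 'a': at 5
pos 19 'a': at 6  emit P0@[14:19]
pos 20 'c': at 1 (fail-walked)
pos 21 'a': at 7 (fail-walked)
pos 22 'c': at 1 (fail-walked)
pos 23 'b': at 2
pos 24 'b': at 0 (fail-walked)
pos 25 'a': at 7
pos 26 'd': at 8
pos 27 'c': at 9
pos 28 'a': at 10  emit P1@[25:28]
pos 29 'b': at 0 (fail-walked)
pos 30 'a': at 7
pos 31 'c': at 1 (fail-walked)
pos 32 'a': at 7 (fail-walked)
pos 33 'c': at 1 (fail-walked)
pos 34 'b': at 2
pos 35 'a': at 3
pos 36 'c': at 4
pos 37 'a': at 5
pos 38 'a': at 6  emit P0@[33:38]
pos 39 'a': at 7 (fail-walked)
pos 40 'a': at 7 (fail-walked)
pos 41 'c': at 1 (fail-walked)
pos 42 'a': at 7 (fail-walked)
pos 43 'a': at 7 (fail-walked)
pos 44 'd': at 8
pos 45 'c': at 9
pos 46 'a': at 10  emit P1@[43:46]
pos 47 'b': at 0 (fail-walked)
pos 48 'a': at 7
pos 49 'd': at 8
pos 50 'c': at 9
pos 51 'b': at 2 (fail-walked)
pos 52 'a': at 3
pos 53 'c': at 4
pos 54 'a': at 5
pos 55 'a': at 6  emit P0@[50:55]
pos 56 'b': at 0 (fail-walked)
pos 57 'b': at 0
pos 58 'd': at 0
pos 59 'd': at 0
pos 60 'a': at 7
pos 61 'a': at 7 (fail-walked)
pos 62 'd': at 8
pos 63 'c': at 9
pos 64 'a': at 10  emit P1@[61:64]
pos 65 'c': at 1 (fail-walked)

Matches: [[12,0],[19,0],[28,1],[38,0],[46,1],[55,0],[64,1]]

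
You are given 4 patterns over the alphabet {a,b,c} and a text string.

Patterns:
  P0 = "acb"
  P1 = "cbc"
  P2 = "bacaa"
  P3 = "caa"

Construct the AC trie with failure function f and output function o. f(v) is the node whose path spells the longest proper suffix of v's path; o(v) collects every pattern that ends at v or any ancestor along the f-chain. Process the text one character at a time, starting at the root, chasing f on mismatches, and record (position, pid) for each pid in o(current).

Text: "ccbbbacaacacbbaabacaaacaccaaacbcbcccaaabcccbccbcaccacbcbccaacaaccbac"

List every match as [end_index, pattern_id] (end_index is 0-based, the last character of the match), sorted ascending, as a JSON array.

Build:
Trie nodes:
  0='ε' goto a→1 b→7 c→4
  1='a' goto c→2
  2='ac' goto b→3
  3='acb' goto ·  [P0 ends]
  4='c' goto a→12 b→5
  5='cb' goto c→6
  6='cbc' goto ·  [P1 ends]
  7='b' goto a→8
  8='ba' goto c→9
  9='bac' goto a→10
  10='baca' goto a→11
  11='bacaa' goto ·  [P2 ends]
  12='ca' goto a→13
  13='caa' goto ·  [P3 ends]

BFS fail/out derivation:
  n1('a'): parent n0 fail=0; on 'a' 0 → fail=0;  out ∅∪∅=∅
  n4('c'): parent n0 fail=0; on 'c' 0 → fail=0;  out ∅∪∅=∅
  n7('b'): parent n0 fail=0; on 'b' 0 → fail=0;  out ∅∪∅=∅
  n2('ac'): parent n1 fail=0; on 'c' 0 → fail=4;  out ∅∪∅=∅
  n5('cb'): parent n4 fail=0; on 'b' 0 → fail=7;  out ∅∪∅=∅
  n8('ba'): parent n7 fail=0; on 'a' 0 → fail=1;  out ∅∪∅=∅
  n12('ca'): parent n4 fail=0; on 'a' 0 → fail=1;  out ∅∪∅=∅
  n3('acb'): parent n2 fail=4; on 'b' 4 → fail=5;  out {0}∪∅={0}
  n6('cbc'): parent n5 fail=7; on 'c' 7→0 → fail=4;  out {1}∪∅={1}
  n9('bac'): parent n8 fail=1; on 'c' 1 → fail=2;  out ∅∪∅=∅
  n13('caa'): parent n12 fail=1; on 'a' 1→0 → fail=1;  out {3}∪∅={3}
  n10('baca'): parent n9 fail=2; on 'a' 2→4 → fail=12;  out ∅∪∅=∅
  n11('bacaa'): parent n10 fail=12; on 'a' 12 → fail=13;  out {2}∪{3}={2,3}

Run:
pos 0 'c': at 4
pos 1 'c': at 4 ·f
pos 2 'b': at 5
pos 3 'b': at 7 ·f
pos 4 'b': at 7 ·f
pos 5 'a': at 8
pos 6 'c': at 9
pos 7 'a': at 10
pos 8 'a': at 11  ** P2@[4:8],P3@[6:8]
pos 9 'c': at 2 ·f
pos 10 'a': at 12 ·f
pos 11 'c': at 2 ·f
pos 12 'b': at 3  ** P0@[10:12]
pos 13 'b': at 7 ·f
pos 14 'a': at 8
pos 15 'a': at 1 ·f
pos 16 'b': at 7 ·f
pos 17 'a': at 8
pos 18 'c': at 9
pos 19 'a': at 10
pos 20 'a': at 11  ** P2@[16:20],P3@[18:20]
pos 21 'a': at 1 ·f
pos 22 'c': at 2
pos 23 'a': at 12 ·f
pos 24 'c': at 2 ·f
pos 25 'c': at 4 ·f
pos 26 'a': at 12
pos 27 'a': at 13  ** P3@[25:27]
pos 28 'a': at 1 ·f
pos 29 'c': at 2
pos 30 'b': at 3  ** P0@[28:30]
pos 31 'c': at 6 ·f  ** P1@[29:31]
pos 32 'b': at 5 ·f
pos 33 'c': at 6  ** P1@[31:33]
pos 34 'c': at 4 ·f
pos 35 'c': at 4 ·f
pos 36 'a': at 12
pos 37 'a': at 13  ** P3@[35:37]
pos 38 'a': at 1 ·f
pos 39 'b': at 7 ·f
pos 40 'c': at 4 ·f
pos 41 'c': at 4 ·f
pos 42 'c': at 4 ·f
pos 43 'b': at 5
pos 44 'c': at 6  ** P1@[42:44]
pos 45 'c': at 4 ·f
pos 46 'b': at 5
pos 47 'c': at 6  ** P1@[45:47]
pos 48 'a': at 12 ·f
pos 49 'c': at 2 ·f
pos 50 'c': at 4 ·f
pos 51 'a': at 12
pos 52 'c': at 2 ·f
pos 53 'b': at 3  ** P0@[51:53]
pos 54 'c': at 6 ·f  ** P1@[52:54]
pos 55 'b': at 5 ·f
pos 56 'c': at 6  ** P1@[54:56]
pos 57 'c': at 4 ·f
pos 58 'a': at 12
pos 59 'a': at 13  ** P3@[57:59]
pos 60 'c': at 2 ·f
pos 61 'a': at 12 ·f
pos 62 'a': at 13  ** P3@[60:62]
pos 63 'c': at 2 ·f
pos 64 'c': at 4 ·f
pos 65 'b': at 5
pos 66 'a': at 8 ·f
pos 67 'c': at 9

All matches (sorted): [[8,2],[8,3],[12,0],[20,2],[20,3],[27,3],[30,0],[31,1],[33,1],[37,3],[44,1],[47,1],[53,0],[54,1],[56,1],[59,3],[62,3]]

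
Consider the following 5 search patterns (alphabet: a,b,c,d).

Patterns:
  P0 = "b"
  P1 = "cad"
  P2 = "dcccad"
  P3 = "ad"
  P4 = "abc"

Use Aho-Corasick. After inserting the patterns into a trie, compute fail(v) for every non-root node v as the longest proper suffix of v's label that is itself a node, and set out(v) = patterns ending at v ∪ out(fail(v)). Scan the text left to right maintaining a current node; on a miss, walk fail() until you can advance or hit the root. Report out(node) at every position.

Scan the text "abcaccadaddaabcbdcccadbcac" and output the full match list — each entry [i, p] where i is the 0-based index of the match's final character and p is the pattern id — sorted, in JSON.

Build automaton:
Trie (insert patterns):
  n0 'ε': a→11 b→1 c→2 d→5
  n1 'b': ·  [P0 ends]
  n2 'c': a→3
  n3 'ca': d→4
  n4 'cad': ·  [P1 ends]
  n5 'd': c→6
  n6 'dc': c→7
  n7 'dcc': c→8
  n8 'dccc': a→9
  n9 'dccca': d→10
  n10 'dcccad': ·  [P2 ends]
  n11 'a': b→13 d→12
  n12 'ad': ·  [P3 ends]
  n13 'ab': c→14
  n14 'abc': ·  [P4 ends]

Failure links (BFS by depth):
  fail(1) 'b': from fail(0)=0 chase 'b': 0 ⇒ 0;  out={0}∪out(0)={0}
  fail(2) 'c': from fail(0)=0 chase 'c': 0 ⇒ 0;  out=∅∪out(0)=∅
  fail(5) 'd': from fail(0)=0 chase 'd': 0 ⇒ 0;  out=∅∪out(0)=∅
  fail(11) 'a': from fail(0)=0 chase 'a': 0 ⇒ 0;  out=∅∪out(0)=∅
  fail(3) 'ca': from fail(2)=0 chase 'a': 0 ⇒ 11;  out=∅∪out(11)=∅
  fail(6) 'dc': from fail(5)=0 chase 'c': 0 ⇒ 2;  out=∅∪out(2)=∅
  fail(12) 'ad': from fail(11)=0 chase 'd': 0 ⇒ 5;  out={3}∪out(5)={3}
  fail(13) 'ab': from fail(11)=0 chase 'b': 0 ⇒ 1;  out=∅∪out(1)={0}
  fail(4) 'cad': from fail(3)=11 chase 'd': 11 ⇒ 12;  out={1}∪out(12)={1,3}
  fail(7) 'dcc': from fail(6)=2 chase 'c': 2→0 ⇒ 2;  out=∅∪out(2)=∅
  fail(14) 'abc': from fail(13)=1 chase 'c': 1→0 ⇒ 2;  out={4}∪out(2)={4}
  fail(8) 'dccc': from fail(7)=2 chase 'c': 2→0 ⇒ 2;  out=∅∪out(2)=∅
  fail(9) 'dccca': from fail(8)=2 chase 'a': 2 ⇒ 3;  out=∅∪out(3)=∅
  fail(10) 'dcccad': from fail(9)=3 chase 'd': 3 ⇒ 4;  out={2}∪out(4)={1,2,3}

Scan:
[0] read 'a'  n0⇒n11
[1] read 'b'  n11⇒n13  ** P0@[1:1]
[2] read 'c'  n13⇒n14  ** P4@[0:2]
[3] read 'a'  n14⇒n3 ·f
[4] read 'c'  n3⇒n2 ·f
[5] read 'c'  n2⇒n2 ·f
[6] read 'a'  n2⇒n3
[7] read 'd'  n3⇒n4  ** P1@[5:7],P3@[6:7]
[8] read 'a'  n4⇒n11 ·f
[9] read 'd'  n11⇒n12  ** P3@[8:9]
[10] read 'd'  n12⇒n5 ·f
[11] read 'a'  n5⇒n11 ·f
[12] read 'a'  n11⇒n11 ·f
[13] read 'b'  n11⇒n13  ** P0@[13:13]
[14] read 'c'  n13⇒n14  ** P4@[12:14]
[15] read 'b'  n14⇒n1 ·f  ** P0@[15:15]
[16] read 'd'  n1⇒n5 ·f
[17] read 'c'  n5⇒n6
[18] read 'c'  n6⇒n7
[19] read 'c'  n7⇒n8
[20] read 'a'  n8⇒n9
[21] read 'd'  n9⇒n10  ** P1@[19:21],P2@[16:21],P3@[20:21]
[22] read 'b'  n10⇒n1 ·f  ** P0@[22:22]
[23] read 'c'  n1⇒n2 ·f
[24] read 'a'  n2⇒n3
[25] read 'c'  n3⇒n2 ·f

Matches: [[1,0],[2,4],[7,1],[7,3],[9,3],[13,0],[14,4],[15,0],[21,1],[21,2],[21,3],[22,0]]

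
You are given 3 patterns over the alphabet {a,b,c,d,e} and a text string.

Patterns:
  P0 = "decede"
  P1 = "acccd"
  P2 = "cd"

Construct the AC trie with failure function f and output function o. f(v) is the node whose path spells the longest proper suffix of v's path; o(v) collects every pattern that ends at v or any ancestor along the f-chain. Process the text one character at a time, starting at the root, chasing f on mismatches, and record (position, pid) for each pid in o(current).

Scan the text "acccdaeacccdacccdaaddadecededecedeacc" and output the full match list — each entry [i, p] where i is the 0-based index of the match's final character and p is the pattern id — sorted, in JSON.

Construct AC machine:
Trie nodes:
  0='ε' goto a→7 c→12 d→1
  1='d' goto e→2
  2='de' goto c→3
  3='dec' goto e→4
  4='dece' goto d→5
  5='deced' goto e→6
  6='decede' goto ·  ←P0
  7='a' goto c→8
  8='ac' goto c→9
  9='acc' goto c→10
  10='accc' goto d→11
  11='acccd' goto ·  ←P1
  12='c' goto d→13
  13='cd' goto ·  ←P2

BFS fail/out derivation:
  fail(1) 'd': from fail(0)=0 chase 'd': 0 ⇒ 0;  out=∅∪out(0)=∅
  fail(7) 'a': from fail(0)=0 chase 'a': 0 ⇒ 0;  out=∅∪out(0)=∅
  fail(12) 'c': from fail(0)=0 chase 'c': 0 ⇒ 0;  out=∅∪out(0)=∅
  fail(2) 'de': from fail(1)=0 chase 'e': 0 ⇒ 0;  out=∅∪out(0)=∅
  fail(8) 'ac': from fail(7)=0 chase 'c': 0 ⇒ 12;  out=∅∪out(12)=∅
  fail(13) 'cd': from fail(12)=0 chase 'd': 0 ⇒ 1;  out={2}∪out(1)={2}
  fail(3) 'dec': from fail(2)=0 chase 'c': 0 ⇒ 12;  out=∅∪out(12)=∅
  fail(9) 'acc': from fail(8)=12 chase 'c': 12→0 ⇒ 12;  out=∅∪out(12)=∅
  fail(4) 'dece': from fail(3)=12 chase 'e': 12→0 ⇒ 0;  out=∅∪out(0)=∅
  fail(10) 'accc': from fail(9)=12 chase 'c': 12→0 ⇒ 12;  out=∅∪out(12)=∅
  fail(5) 'deced': from fail(4)=0 chase 'd': 0 ⇒ 1;  out=∅∪out(1)=∅
  fail(11) 'acccd': from fail(10)=12 chase 'd': 12 ⇒ 13;  out={1}∪out(13)={1,2}
  fail(6) 'decede': from fail(5)=1 chase 'e': 1 ⇒ 2;  out={0}∪out(2)={0}

Text stream:
pos 0 'a': at 7
pos 1 'c': at 8
pos 2 'c': at 9
pos 3 'c': at 10
pos 4 'd': at 11  → match P1@[0:4],P2@[3:4]
pos 5 'a': at 7 (via fail)
pos 6 'e': at 0 (via fail)
pos 7 'a': at 7
pos 8 'c': at 8
pos 9 'c': at 9
pos 10 'c': at 10
pos 11 'd': at 11  → match P1@[7:11],P2@[10:11]
pos 12 'a': at 7 (via fail)
pos 13 'c': at 8
pos 14 'c': at 9
pos 15 'c': at 10
pos 16 'd': at 11  → match P1@[12:16],P2@[15:16]
pos 17 'a': at 7 (via fail)
pos 18 'a': at 7 (via fail)
pos 19 'd': at 1 (via fail)
pos 20 'd': at 1 (via fail)
pos 21 'a': at 7 (via fail)
pos 22 'd': at 1 (via fail)
pos 23 'e': at 2
pos 24 'c': at 3
pos 25 'e': at 4
pos 26 'd': at 5
pos 27 'e': at 6  → match P0@[22:27]
pos 28 'd': at 1 (via fail)
pos 29 'e': at 2
pos 30 'c': at 3
pos 31 'e': at 4
pos 32 'd': at 5
pos 33 'e': at 6  → match P0@[28:33]
pos 34 'a': at 7 (via fail)
pos 35 'c': at 8
pos 36 'c': at 9

Matches: [[4,1],[4,2],[11,1],[11,2],[16,1],[16,2],[27,0],[33,0]]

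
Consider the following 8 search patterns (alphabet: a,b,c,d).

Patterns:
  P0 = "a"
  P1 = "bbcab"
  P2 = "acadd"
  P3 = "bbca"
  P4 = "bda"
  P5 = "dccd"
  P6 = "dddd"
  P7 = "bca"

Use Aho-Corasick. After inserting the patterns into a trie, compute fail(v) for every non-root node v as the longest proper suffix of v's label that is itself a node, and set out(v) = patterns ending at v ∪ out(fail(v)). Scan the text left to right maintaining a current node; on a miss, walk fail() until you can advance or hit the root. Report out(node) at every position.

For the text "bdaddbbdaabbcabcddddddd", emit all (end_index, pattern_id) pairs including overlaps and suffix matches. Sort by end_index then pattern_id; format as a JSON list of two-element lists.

Build:
Trie (insert patterns):
  n0 'ε': a→1 b→2 d→13
  n1 'a': c→7  ←P0
  n2 'b': b→3 c→20 d→11
  n3 'bb': c→4
  n4 'bbc': a→5
  n5 'bbca': b→6  ←P3
  n6 'bbcab': ·  ←P1
  n7 'ac': a→8
  n8 'aca': d→9
  n9 'acad': d→10
  n10 'acadd': ·  ←P2
  n11 'bd': a→12
  n12 'bda': ·  ←P4
  n13 'd': c→14 d→17
  n14 'dc': c→15
  n15 'dcc': d→16
  n16 'dccd': ·  ←P5
  n17 'dd': d→18
  n18 'ddd': d→19
  n19 'dddd': ·  ←P6
  n20 'bc': a→21
  n21 'bca': ·  ←P7

Failure links (BFS by depth):
  fail(1) 'a': from fail(0)=0 chase 'a': 0 ⇒ 0;  out={0}∪out(0)={0}
  fail(2) 'b': from fail(0)=0 chase 'b': 0 ⇒ 0;  out=∅∪out(0)=∅
  fail(13) 'd': from fail(0)=0 chase 'd': 0 ⇒ 0;  out=∅∪out(0)=∅
  fail(3) 'bb': from fail(2)=0 chase 'b': 0 ⇒ 2;  out=∅∪out(2)=∅
  fail(7) 'ac': from fail(1)=0 chase 'c': 0 ⇒ 0;  out=∅∪out(0)=∅
  fail(11) 'bd': from fail(2)=0 chase 'd': 0 ⇒ 13;  out=∅∪out(13)=∅
  fail(14) 'dc': from fail(13)=0 chase 'c': 0 ⇒ 0;  out=∅∪out(0)=∅
  fail(17) 'dd': from fail(13)=0 chase 'd': 0 ⇒ 13;  out=∅∪out(13)=∅
  fail(20) 'bc': from fail(2)=0 chase 'c': 0 ⇒ 0;  out=∅∪out(0)=∅
  fail(4) 'bbc': from fail(3)=2 chase 'c': 2 ⇒ 20;  out=∅∪out(20)=∅
  fail(8) 'aca': from fail(7)=0 chase 'a': 0 ⇒ 1;  out=∅∪out(1)={0}
  fail(12) 'bda': from fail(11)=13 chase 'a': 13→0 ⇒ 1;  out={4}∪out(1)={0,4}
  fail(15) 'dcc': from fail(14)=0 chase 'c': 0 ⇒ 0;  out=∅∪out(0)=∅
  fail(18) 'ddd': from fail(17)=13 chase 'd': 13 ⇒ 17;  out=∅∪out(17)=∅
  fail(21) 'bca': from fail(20)=0 chase 'a': 0 ⇒ 1;  out={7}∪out(1)={0,7}
  fail(5) 'bbca': from fail(4)=20 chase 'a': 20 ⇒ 21;  out={3}∪out(21)={0,3,7}
  fail(9) 'acad': from fail(8)=1 chase 'd': 1→0 ⇒ 13;  out=∅∪out(13)=∅
  fail(16) 'dccd': from fail(15)=0 chase 'd': 0 ⇒ 13;  out={5}∪out(13)={5}
  fail(19) 'dddd': from fail(18)=17 chase 'd': 17 ⇒ 18;  out={6}∪out(18)={6}
  fail(6) 'bbcab': from fail(5)=21 chase 'b': 21→1→0 ⇒ 2;  out={1}∪out(2)={1}
  fail(10) 'acadd': from fail(9)=13 chase 'd': 13 ⇒ 17;  out={2}∪out(17)={2}

Run:
[0] read 'b'  n0⇒n2
[1] read 'd'  n2⇒n11
[2] read 'a'  n11⇒n12  emit P0@[2:2],P4@[0:2]
[3] read 'd'  n12⇒n13 ·f
[4] read 'd'  n13⇒n17
[5] read 'b'  n17⇒n2 ·f
[6] read 'b'  n2⇒n3
[7] read 'd'  n3⇒n11 ·f
[8] read 'a'  n11⇒n12  emit P0@[8:8],P4@[6:8]
[9] read 'a'  n12⇒n1 ·f  emit P0@[9:9]
[10] read 'b'  n1⇒n2 ·f
[11] read 'b'  n2⇒n3
[12] read 'c'  n3⇒n4
[13] read 'a'  n4⇒n5  emit P0@[13:13],P3@[10:13],P7@[11:13]
[14] read 'b'  n5⇒n6  emit P1@[10:14]
[15] read 'c'  n6⇒n20 ·f
[16] read 'd'  n20⇒n13 ·f
[17] read 'd'  n13⇒n17
[18] read 'd'  n17⇒n18
[19] read 'd'  n18⇒n19  emit P6@[16:19]
[20] read 'd'  n19⇒n19 ·f  emit P6@[17:20]
[21] read 'd'  n19⇒n19 ·f  emit P6@[18:21]
[22] read 'd'  n19⇒n19 ·f  emit P6@[19:22]

All matches (sorted): [[2,0],[2,4],[8,0],[8,4],[9,0],[13,0],[13,3],[13,7],[14,1],[19,6],[20,6],[21,6],[22,6]]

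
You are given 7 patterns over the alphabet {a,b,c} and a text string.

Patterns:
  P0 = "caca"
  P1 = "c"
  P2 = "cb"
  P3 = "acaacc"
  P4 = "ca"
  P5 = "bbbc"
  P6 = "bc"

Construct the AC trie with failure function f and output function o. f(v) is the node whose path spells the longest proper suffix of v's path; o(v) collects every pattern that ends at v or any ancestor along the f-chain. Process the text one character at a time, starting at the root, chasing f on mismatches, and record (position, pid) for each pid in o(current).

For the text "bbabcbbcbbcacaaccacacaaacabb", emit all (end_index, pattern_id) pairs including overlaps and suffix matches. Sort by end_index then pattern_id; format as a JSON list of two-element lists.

Construct AC machine:
Trie nodes:
  n0 'ε': a→6 b→12 c→1
  n1 'c': a→2 b→5  ←P1
  n2 'ca': c→3  ←P4
  n3 'cac': a→4
  n4 'caca': ·  ←P0
  n5 'cb': ·  ←P2
  n6 'a': c→7
  n7 'ac': a→8
  n8 'aca': a→9
  n9 'acaa': c→10
  n10 'acaac': c→11
  n11 'acaacc': ·  ←P3
  n12 'b': b→13 c→16
  n13 'bb': b→14
  n14 'bbb': c→15
  n15 'bbbc': ·  ←P5
  n16 'bc': ·  ←P6

BFS fail/out derivation:
  n1('c'): parent n0 fail=0; on 'c' 0 → fail=0;  out {1}∪∅={1}
  n6('a'): parent n0 fail=0; on 'a' 0 → fail=0;  out ∅∪∅=∅
  n12('b'): parent n0 fail=0; on 'b' 0 → fail=0;  out ∅∪∅=∅
  n2('ca'): parent n1 fail=0; on 'a' 0 → fail=6;  out {4}∪∅={4}
  n5('cb'): parent n1 fail=0; on 'b' 0 → fail=12;  out {2}∪∅={2}
  n7('ac'): parent n6 fail=0; on 'c' 0 → fail=1;  out ∅∪{1}={1}
  n13('bb'): parent n12 fail=0; on 'b' 0 → fail=12;  out ∅∪∅=∅
  n16('bc'): parent n12 fail=0; on 'c' 0 → fail=1;  out {6}∪{1}={1,6}
  n3('cac'): parent n2 fail=6; on 'c' 6 → fail=7;  out ∅∪{1}={1}
  n8('aca'): parent n7 fail=1; on 'a' 1 → fail=2;  out ∅∪{4}={4}
  n14('bbb'): parent n13 fail=12; on 'b' 12 → fail=13;  out ∅∪∅=∅
  n4('caca'): parent n3 fail=7; on 'a' 7 → fail=8;  out {0}∪{4}={0,4}
  n9('acaa'): parent n8 fail=2; on 'a' 2→6→0 → fail=6;  out ∅∪∅=∅
  n15('bbbc'): parent n14 fail=13; on 'c' 13→12 → fail=16;  out {5}∪{1,6}={1,5,6}
  n10('acaac'): parent n9 fail=6; on 'c' 6 → fail=7;  out ∅∪{1}={1}
  n11('acaacc'): parent n10 fail=7; on 'c' 7→1→0 → fail=1;  out {3}∪{1}={1,3}

Scan:
i=0 'b': node 0→12
i=1 'b': node 12→13
i=2 'a': node 13→6 ·f
i=3 'b': node 6→12 ·f
i=4 'c': node 12→16  emit P1@[4:4],P6@[3:4]
i=5 'b': node 16→5 ·f  emit P2@[4:5]
i=6 'b': node 5→13 ·f
i=7 'c': node 13→16 ·f  emit P1@[7:7],P6@[6:7]
i=8 'b': node 16→5 ·f  emit P2@[7:8]
i=9 'b': node 5→13 ·f
i=10 'c': node 13→16 ·f  emit P1@[10:10],P6@[9:10]
i=11 'a': node 16→2 ·f  emit P4@[10:11]
i=12 'c': node 2→3  emit P1@[12:12]
i=13 'a': node 3→4  emit P0@[10:13],P4@[12:13]
i=14 'a': node 4→9 ·f
i=15 'c': node 9→10  emit P1@[15:15]
i=16 'c': node 10→11  emit P1@[16:16],P3@[11:16]
i=17 'a': node 11→2 ·f  emit P4@[16:17]
i=18 'c': node 2→3  emit P1@[18:18]
i=19 'a': node 3→4  emit P0@[16:19],P4@[18:19]
i=20 'c': node 4→3 ·f  emit P1@[20:20]
i=21 'a': node 3→4  emit P0@[18:21],P4@[20:21]
i=22 'a': node 4→9 ·f
i=23 'a': node 9→6 ·f
i=24 'c': node 6→7  emit P1@[24:24]
i=25 'a': node 7→8  emit P4@[24:25]
i=26 'b': node 8→12 ·f
i=27 'b': node 12→13

Result: [[4,1],[4,6],[5,2],[7,1],[7,6],[8,2],[10,1],[10,6],[11,4],[12,1],[13,0],[13,4],[15,1],[16,1],[16,3],[17,4],[18,1],[19,0],[19,4],[20,1],[21,0],[21,4],[24,1],[25,4]]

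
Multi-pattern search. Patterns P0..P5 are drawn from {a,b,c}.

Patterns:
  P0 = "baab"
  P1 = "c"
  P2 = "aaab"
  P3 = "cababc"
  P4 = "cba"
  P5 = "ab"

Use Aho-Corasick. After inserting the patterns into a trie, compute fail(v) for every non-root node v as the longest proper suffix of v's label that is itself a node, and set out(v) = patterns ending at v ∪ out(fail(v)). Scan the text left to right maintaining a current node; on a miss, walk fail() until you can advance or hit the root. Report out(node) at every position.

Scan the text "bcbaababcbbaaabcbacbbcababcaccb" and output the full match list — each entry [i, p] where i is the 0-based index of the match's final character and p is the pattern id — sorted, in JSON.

Build:
Trie (insert patterns):
  0='ε' goto a→6 b→1 c→5
  1='b' goto a→2
  2='ba' goto a→3
  3='baa' goto b→4
  4='baab' goto ·  [P0 ends]
  5='c' goto a→10 b→15  [P1 ends]
  6='a' goto a→7 b→17
  7='aa' goto a→8
  8='aaa' goto b→9
  9='aaab' goto ·  [P2 ends]
  10='ca' goto b→11
  11='cab' goto a→12
  12='caba' goto b→13
  13='cabab' goto c→14
  14='cababc' goto ·  [P3 ends]
  15='cb' goto a→16
  16='cba' goto ·  [P4 ends]
  17='ab' goto ·  [P5 ends]

BFS fail/out derivation:
  fail(1) 'b': from fail(0)=0 chase 'b': 0 ⇒ 0;  out=∅∪out(0)=∅
  fail(5) 'c': from fail(0)=0 chase 'c': 0 ⇒ 0;  out={1}∪out(0)={1}
  fail(6) 'a': from fail(0)=0 chase 'a': 0 ⇒ 0;  out=∅∪out(0)=∅
  fail(2) 'ba': from fail(1)=0 chase 'a': 0 ⇒ 6;  out=∅∪out(6)=∅
  fail(7) 'aa': from fail(6)=0 chase 'a': 0 ⇒ 6;  out=∅∪out(6)=∅
  fail(10) 'ca': from fail(5)=0 chase 'a': 0 ⇒ 6;  out=∅∪out(6)=∅
  fail(15) 'cb': from fail(5)=0 chase 'b': 0 ⇒ 1;  out=∅∪out(1)=∅
  fail(17) 'ab': from fail(6)=0 chase 'b': 0 ⇒ 1;  out={5}∪out(1)={5}
  fail(3) 'baa': from fail(2)=6 chase 'a': 6 ⇒ 7;  out=∅∪out(7)=∅
  fail(8) 'aaa': from fail(7)=6 chase 'a': 6 ⇒ 7;  out=∅∪out(7)=∅
  fail(11) 'cab': from fail(10)=6 chase 'b': 6 ⇒ 17;  out=∅∪out(17)={5}
  fail(16) 'cba': from fail(15)=1 chase 'a': 1 ⇒ 2;  out={4}∪out(2)={4}
  fail(4) 'baab': from fail(3)=7 chase 'b': 7→6 ⇒ 17;  out={0}∪out(17)={0,5}
  fail(9) 'aaab': from fail(8)=7 chase 'b': 7→6 ⇒ 17;  out={2}∪out(17)={2,5}
  fail(12) 'caba': from fail(11)=17 chase 'a': 17→1 ⇒ 2;  out=∅∪out(2)=∅
  fail(13) 'cabab': from fail(12)=2 chase 'b': 2→6 ⇒ 17;  out=∅∪out(17)={5}
  fail(14) 'cababc': from fail(13)=17 chase 'c': 17→1→0 ⇒ 5;  out={3}∪out(5)={1,3}

Run:
[0] read 'b'  n0⇒n1
[1] read 'c'  n1⇒n5 (via fail)  ** P1@[1:1]
[2] read 'b'  n5⇒n15
[3] read 'a'  n15⇒n16  ** P4@[1:3]
[4] read 'a'  n16⇒n3 (via fail)
[5] read 'b'  n3⇒n4  ** P0@[2:5],P5@[4:5]
[6] read 'a'  n4⇒n2 (via fail)
[7] read 'b'  n2⇒n17 (via fail)  ** P5@[6:7]
[8] read 'c'  n17⇒n5 (via fail)  ** P1@[8:8]
[9] read 'b'  n5⇒n15
[10] read 'b'  n15⇒n1 (via fail)
[11] read 'a'  n1⇒n2
[12] read 'a'  n2⇒n3
[13] read 'a'  n3⇒n8 (via fail)
[14] read 'b'  n8⇒n9  ** P2@[11:14],P5@[13:14]
[15] read 'c'  n9⇒n5 (via fail)  ** P1@[15:15]
[16] read 'b'  n5⇒n15
[17] read 'a'  n15⇒n16  ** P4@[15:17]
[18] read 'c'  n16⇒n5 (via fail)  ** P1@[18:18]
[19] read 'b'  n5⇒n15
[20] read 'b'  n15⇒n1 (via fail)
[21] read 'c'  n1⇒n5 (via fail)  ** P1@[21:21]
[22] read 'a'  n5⇒n10
[23] read 'b'  n10⇒n11  ** P5@[22:23]
[24] read 'a'  n11⇒n12
[25] read 'b'  n12⇒n13  ** P5@[24:25]
[26] read 'c'  n13⇒n14  ** P1@[26:26],P3@[21:26]
[27] read 'a'  n14⇒n10 (via fail)
[28] read 'c'  n10⇒n5 (via fail)  ** P1@[28:28]
[29] read 'c'  n5⇒n5 (via fail)  ** P1@[29:29]
[30] read 'b'  n5⇒n15

All matches (sorted): [[1,1],[3,4],[5,0],[5,5],[7,5],[8,1],[14,2],[14,5],[15,1],[17,4],[18,1],[21,1],[23,5],[25,5],[26,1],[26,3],[28,1],[29,1]]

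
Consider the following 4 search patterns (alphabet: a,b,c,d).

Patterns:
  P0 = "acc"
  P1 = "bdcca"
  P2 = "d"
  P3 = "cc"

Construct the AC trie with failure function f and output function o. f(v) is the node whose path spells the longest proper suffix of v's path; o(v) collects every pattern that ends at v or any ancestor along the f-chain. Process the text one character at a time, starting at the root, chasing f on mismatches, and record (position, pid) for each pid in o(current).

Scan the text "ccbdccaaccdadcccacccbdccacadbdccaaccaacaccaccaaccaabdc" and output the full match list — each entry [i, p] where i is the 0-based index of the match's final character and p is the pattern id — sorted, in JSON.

Construct AC machine:
Trie (insert patterns):
  n0 'ε': a→1 b→4 c→10 d→9
  n1 'a': c→2
  n2 'ac': c→3
  n3 'acc': ·  [P0 ends]
  n4 'b': d→5
  n5 'bd': c→6
  n6 'bdc': c→7
  n7 'bdcc': a→8
  n8 'bdcca': ·  [P1 ends]
  n9 'd': ·  [P2 ends]
  n10 'c': c→11
  n11 'cc': ·  [P3 ends]

BFS fail/out derivation:
  n1('a'): parent n0 fail=0; on 'a' 0 → fail=0;  out ∅∪∅=∅
  n4('b'): parent n0 fail=0; on 'b' 0 → fail=0;  out ∅∪∅=∅
  n9('d'): parent n0 fail=0; on 'd' 0 → fail=0;  out {2}∪∅={2}
  n10('c'): parent n0 fail=0; on 'c' 0 → fail=0;  out ∅∪∅=∅
  n2('ac'): parent n1 fail=0; on 'c' 0 → fail=10;  out ∅∪∅=∅
  n5('bd'): parent n4 fail=0; on 'd' 0 → fail=9;  out ∅∪{2}={2}
  n11('cc'): parent n10 fail=0; on 'c' 0 → fail=10;  out {3}∪∅={3}
  n3('acc'): parent n2 fail=10; on 'c' 10 → fail=11;  out {0}∪{3}={0,3}
  n6('bdc'): parent n5 fail=9; on 'c' 9→0 → fail=10;  out ∅∪∅=∅
  n7('bdcc'): parent n6 fail=10; on 'c' 10 → fail=11;  out ∅∪{3}={3}
  n8('bdcca'): parent n7 fail=11; on 'a' 11→10→0 → fail=1;  out {1}∪∅={1}

Scan:
[0] read 'c'  n0⇒n10
[1] read 'c'  n10⇒n11  ** P3@[0:1]
[2] read 'b'  n11⇒n4 ·f
[3] read 'd'  n4⇒n5  ** P2@[3:3]
[4] read 'c'  n5⇒n6
[5] read 'c'  n6⇒n7  ** P3@[4:5]
[6] read 'a'  n7⇒n8  ** P1@[2:6]
[7] read 'a'  n8⇒n1 ·f
[8] read 'c'  n1⇒n2
[9] read 'c'  n2⇒n3  ** P0@[7:9],P3@[8:9]
[10] read 'd'  n3⇒n9 ·f  ** P2@[10:10]
[11] read 'a'  n9⇒n1 ·f
[12] read 'd'  n1⇒n9 ·f  ** P2@[12:12]
[13] read 'c'  n9⇒n10 ·f
[14] read 'c'  n10⇒n11  ** P3@[13:14]
[15] read 'c'  n11⇒n11 ·f  ** P3@[14:15]
[16] read 'a'  n11⇒n1 ·f
[17] read 'c'  n1⇒n2
[18] read 'c'  n2⇒n3  ** P0@[16:18],P3@[17:18]
[19] read 'c'  n3⇒n11 ·f  ** P3@[18:19]
[20] read 'b'  n11⇒n4 ·f
[21] read 'd'  n4⇒n5  ** P2@[21:21]
[22] read 'c'  n5⇒n6
[23] read 'c'  n6⇒n7  ** P3@[22:23]
[24] read 'a'  n7⇒n8  ** P1@[20:24]
[25] read 'c'  n8⇒n2 ·f
[26] read 'a'  n2⇒n1 ·f
[27] read 'd'  n1⇒n9 ·f  ** P2@[27:27]
[28] read 'b'  n9⇒n4 ·f
[29] read 'd'  n4⇒n5  ** P2@[29:29]
[30] read 'c'  n5⇒n6
[31] read 'c'  n6⇒n7  ** P3@[30:31]
[32] read 'a'  n7⇒n8  ** P1@[28:32]
[33] read 'a'  n8⇒n1 ·f
[34] read 'c'  n1⇒n2
[35] read 'c'  n2⇒n3  ** P0@[33:35],P3@[34:35]
[36] read 'a'  n3⇒n1 ·f
[37] read 'a'  n1⇒n1 ·f
[38] read 'c'  n1⇒n2
[39] read 'a'  n2⇒n1 ·f
[40] read 'c'  n1⇒n2
[41] read 'c'  n2⇒n3  ** P0@[39:41],P3@[40:41]
[42] read 'a'  n3⇒n1 ·f
[43] read 'c'  n1⇒n2
[44] read 'c'  n2⇒n3  ** P0@[42:44],P3@[43:44]
[45] read 'a'  n3⇒n1 ·f
[46] read 'a'  n1⇒n1 ·f
[47] read 'c'  n1⇒n2
[48] read 'c'  n2⇒n3  ** P0@[46:48],P3@[47:48]
[49] read 'a'  n3⇒n1 ·f
[50] read 'a'  n1⇒n1 ·f
[51] read 'b'  n1⇒n4 ·f
[52] read 'd'  n4⇒n5  ** P2@[52:52]
[53] read 'c'  n5⇒n6

Matches: [[1,3],[3,2],[5,3],[6,1],[9,0],[9,3],[10,2],[12,2],[14,3],[15,3],[18,0],[18,3],[19,3],[21,2],[23,3],[24,1],[27,2],[29,2],[31,3],[32,1],[35,0],[35,3],[41,0],[41,3],[44,0],[44,3],[48,0],[48,3],[52,2]]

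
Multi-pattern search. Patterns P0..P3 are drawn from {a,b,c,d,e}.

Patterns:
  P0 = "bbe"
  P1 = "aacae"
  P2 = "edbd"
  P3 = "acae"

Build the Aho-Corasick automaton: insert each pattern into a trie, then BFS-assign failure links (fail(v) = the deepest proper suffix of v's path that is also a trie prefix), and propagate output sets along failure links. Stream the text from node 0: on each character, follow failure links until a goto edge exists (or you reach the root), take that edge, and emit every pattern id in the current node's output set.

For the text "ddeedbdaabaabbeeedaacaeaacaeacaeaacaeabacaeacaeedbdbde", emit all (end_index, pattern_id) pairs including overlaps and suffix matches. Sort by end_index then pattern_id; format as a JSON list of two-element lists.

Construct AC machine:
Trie (insert patterns):
  n0 'ε': a→4 b→1 e→9
  n1 'b': b→2
  n2 'bb': e→3
  n3 'bbe': ·  [P0 ends]
  n4 'a': a→5 c→13
  n5 'aa': c→6
  n6 'aac': a→7
  n7 'aaca': e→8
  n8 'aacae': ·  [P1 ends]
  n9 'e': d→10
  n10 'ed': b→11
  n11 'edb': d→12
  n12 'edbd': ·  [P2 ends]
  n13 'ac': a→14
  n14 'aca': e→15
  n15 'acae': ·  [P3 ends]

BFS fail/out derivation:
  fail(1) 'b': from fail(0)=0 chase 'b': 0 ⇒ 0;  out=∅∪out(0)=∅
  fail(4) 'a': from fail(0)=0 chase 'a': 0 ⇒ 0;  out=∅∪out(0)=∅
  fail(9) 'e': from fail(0)=0 chase 'e': 0 ⇒ 0;  out=∅∪out(0)=∅
  fail(2) 'bb': from fail(1)=0 chase 'b': 0 ⇒ 1;  out=∅∪out(1)=∅
  fail(5) 'aa': from fail(4)=0 chase 'a': 0 ⇒ 4;  out=∅∪out(4)=∅
  fail(10) 'ed': from fail(9)=0 chase 'd': 0 ⇒ 0;  out=∅∪out(0)=∅
  fail(13) 'ac': from fail(4)=0 chase 'c': 0 ⇒ 0;  out=∅∪out(0)=∅
  fail(3) 'bbe': from fail(2)=1 chase 'e': 1→0 ⇒ 9;  out={0}∪out(9)={0}
  fail(6) 'aac': from fail(5)=4 chase 'c': 4 ⇒ 13;  out=∅∪out(13)=∅
  fail(11) 'edb': from fail(10)=0 chase 'b': 0 ⇒ 1;  out=∅∪out(1)=∅
  fail(14) 'aca': from fail(13)=0 chase 'a': 0 ⇒ 4;  out=∅∪out(4)=∅
  fail(7) 'aaca': from fail(6)=13 chase 'a': 13 ⇒ 14;  out=∅∪out(14)=∅
  fail(12) 'edbd': from fail(11)=1 chase 'd': 1→0 ⇒ 0;  out={2}∪out(0)={2}
  fail(15) 'acae': from fail(14)=4 chase 'e': 4→0 ⇒ 9;  out={3}∪out(9)={3}
  fail(8) 'aacae': from fail(7)=14 chase 'e': 14 ⇒ 15;  out={1}∪out(15)={1,3}

Text stream:
pos 0 'd': at 0
pos 1 'd': at 0
pos 2 'e': at 9
pos 3 'e': at 9 (fail-walked)
pos 4 'd': at 10
pos 5 'b': at 11
pos 6 'd': at 12  emit P2@[3:6]
pos 7 'a': at 4 (fail-walked)
pos 8 'a': at 5
pos 9 'b': at 1 (fail-walked)
pos 10 'a': at 4 (fail-walked)
pos 11 'a': at 5
pos 12 'b': at 1 (fail-walked)
pos 13 'b': at 2
pos 14 'e': at 3  emit P0@[12:14]
pos 15 'e': at 9 (fail-walked)
pos 16 'e': at 9 (fail-walked)
pos 17 'd': at 10
pos 18 'a': at 4 (fail-walked)
pos 19 'a': at 5
pos 20 'c': at 6
pos 21 'a': at 7
pos 22 'e': at 8  emit P1@[18:22],P3@[19:22]
pos 23 'a': at 4 (fail-walked)
pos 24 'a': at 5
pos 25 'c': at 6
pos 26 'a': at 7
pos 27 'e': at 8  emit P1@[23:27],P3@[24:27]
pos 28 'a': at 4 (fail-walked)
pos 29 'c': at 13
pos 30 'a': at 14
pos 31 'e': at 15  emit P3@[28:31]
pos 32 'a': at 4 (fail-walked)
pos 33 'a': at 5
pos 34 'c': at 6
pos 35 'a': at 7
pos 36 'e': at 8  emit P1@[32:36],P3@[33:36]
pos 37 'a': at 4 (fail-walked)
pos 38 'b': at 1 (fail-walked)
pos 39 'a': at 4 (fail-walked)
pos 40 'c': at 13
pos 41 'a': at 14
pos 42 'e': at 15  emit P3@[39:42]
pos 43 'a': at 4 (fail-walked)
pos 44 'c': at 13
pos 45 'a': at 14
pos 46 'e': at 15  emit P3@[43:46]
pos 47 'e': at 9 (fail-walked)
pos 48 'd': at 10
pos 49 'b': at 11
pos 50 'd': at 12  emit P2@[47:50]
pos 51 'b': at 1 (fail-walked)
pos 52 'd': at 0 (fail-walked)
pos 53 'e': at 9

Result: [[6,2],[14,0],[22,1],[22,3],[27,1],[27,3],[31,3],[36,1],[36,3],[42,3],[46,3],[50,2]]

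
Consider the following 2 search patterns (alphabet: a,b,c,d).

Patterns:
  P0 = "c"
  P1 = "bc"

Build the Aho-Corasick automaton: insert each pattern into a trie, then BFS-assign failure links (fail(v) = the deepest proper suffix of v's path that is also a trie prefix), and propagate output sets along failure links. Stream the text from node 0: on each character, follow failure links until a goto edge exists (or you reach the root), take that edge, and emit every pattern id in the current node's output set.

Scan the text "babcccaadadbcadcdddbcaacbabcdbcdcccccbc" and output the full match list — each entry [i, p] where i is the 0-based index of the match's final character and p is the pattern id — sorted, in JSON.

Build automaton:
Trie nodes:
  n0 'ε': b→2 c→1
  n1 'c': ·  ←P0
  n2 'b': c→3
  n3 'bc': ·  ←P1

Failure links (BFS by depth):
  n1('c'): parent n0 fail=0; on 'c' 0 → fail=0;  out {0}∪∅={0}
  n2('b'): parent n0 fail=0; on 'b' 0 → fail=0;  out ∅∪∅=∅
  n3('bc'): parent n2 fail=0; on 'c' 0 → fail=1;  out {1}∪{0}={0,1}

Text stream:
[0] read 'b'  n0⇒n2
[1] read 'a'  n2⇒n0 (fail-walked)
[2] read 'b'  n0⇒n2
[3] read 'c'  n2⇒n3  emit P0@[3:3],P1@[2:3]
[4] read 'c'  n3⇒n1 (fail-walked)  emit P0@[4:4]
[5] read 'c'  n1⇒n1 (fail-walked)  emit P0@[5:5]
[6] read 'a'  n1⇒n0 (fail-walked)
[7] read 'a'  n0⇒n0
[8] read 'd'  n0⇒n0
[9] read 'a'  n0⇒n0
[10] read 'd'  n0⇒n0
[11] read 'b'  n0⇒n2
[12] read 'c'  n2⇒n3  emit P0@[12:12],P1@[11:12]
[13] read 'a'  n3⇒n0 (fail-walked)
[14] read 'd'  n0⇒n0
[15] read 'c'  n0⇒n1  emit P0@[15:15]
[16] read 'd'  n1⇒n0 (fail-walked)
[17] read 'd'  n0⇒n0
[18] read 'd'  n0⇒n0
[19] read 'b'  n0⇒n2
[20] read 'c'  n2⇒n3  emit P0@[20:20],P1@[19:20]
[21] read 'a'  n3⇒n0 (fail-walked)
[22] read 'a'  n0⇒n0
[23] read 'c'  n0⇒n1  emit P0@[23:23]
[24] read 'b'  n1⇒n2 (fail-walked)
[25] read 'a'  n2⇒n0 (fail-walked)
[26] read 'b'  n0⇒n2
[27] read 'c'  n2⇒n3  emit P0@[27:27],P1@[26:27]
[28] read 'd'  n3⇒n0 (fail-walked)
[29] read 'b'  n0⇒n2
[30] read 'c'  n2⇒n3  emit P0@[30:30],P1@[29:30]
[31] read 'd'  n3⇒n0 (fail-walked)
[32] read 'c'  n0⇒n1  emit P0@[32:32]
[33] read 'c'  n1⇒n1 (fail-walked)  emit P0@[33:33]
[34] read 'c'  n1⇒n1 (fail-walked)  emit P0@[34:34]
[35] read 'c'  n1⇒n1 (fail-walked)  emit P0@[35:35]
[36] read 'c'  n1⇒n1 (fail-walked)  emit P0@[36:36]
[37] read 'b'  n1⇒n2 (fail-walked)
[38] read 'c'  n2⇒n3  emit P0@[38:38],P1@[37:38]

All matches (sorted): [[3,0],[3,1],[4,0],[5,0],[12,0],[12,1],[15,0],[20,0],[20,1],[23,0],[27,0],[27,1],[30,0],[30,1],[32,0],[33,0],[34,0],[35,0],[36,0],[38,0],[38,1]]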